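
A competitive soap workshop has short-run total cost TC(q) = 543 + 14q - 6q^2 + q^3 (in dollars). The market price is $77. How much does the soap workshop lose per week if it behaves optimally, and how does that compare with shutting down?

AVC = 14 - 6q + q^2; min AVC = $5 at q = 3. Since P = $77 ≥ min AVC, the firm produces.
With MC = 14 - 12q + 3q^2, P = MC on the upward-sloping part at q* = 7.
TR = 77·7 = 539. TC = 543 + 147 = 690. Profit = 539 − 690 = -$151.
By producing, the firm covers all variable cost plus $392 of fixed cost; shutting down would lose the full $543.

Profit = -$151 at q = 7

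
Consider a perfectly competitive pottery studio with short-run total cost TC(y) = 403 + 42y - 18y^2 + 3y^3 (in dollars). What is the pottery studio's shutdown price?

Short-run supply begins at min AVC. From VC = 42y - 18y^2 + 3y^3, AVC = 42 - 18y + 3y^2.
At the minimum of AVC, MC = AVC. MC = 42 - 36y + 9y^2; setting MC = AVC gives 6y^2 - 18y = 0, so y = 3. min AVC = 15.
So the shutdown price is $15.

$15 per unit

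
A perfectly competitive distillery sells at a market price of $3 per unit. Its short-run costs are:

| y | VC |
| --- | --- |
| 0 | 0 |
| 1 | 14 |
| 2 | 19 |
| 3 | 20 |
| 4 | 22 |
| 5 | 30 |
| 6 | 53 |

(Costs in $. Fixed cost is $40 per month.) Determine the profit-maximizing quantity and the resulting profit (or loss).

Tabulate TR − TC: y=0: -40; y=1: -51; y=2: -53; y=3: -51; y=4: -50; y=5: -55; y=6: -75.
Profit is highest at y = 0. Equivalently, the lowest AVC in the table is 22/4 ≈ $5.50 at y = 4, and P = $3 falls below it — price never covers variable cost, so the firm shuts down and loses only its fixed cost.

y = 0 (shut down); profit = -$40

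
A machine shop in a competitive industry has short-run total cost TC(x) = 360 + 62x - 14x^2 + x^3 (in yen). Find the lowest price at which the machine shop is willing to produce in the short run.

¥13 per unit

Short-run supply begins at min AVC. From VC = 62x - 14x^2 + x^3, AVC = 62 - 14x + x^2.
At the minimum of AVC, MC = AVC. MC = 62 - 28x + 3x^2; setting MC = AVC gives 2x^2 - 14x = 0, so x = 7. min AVC = 13.
The firm shuts down for any P below ¥13.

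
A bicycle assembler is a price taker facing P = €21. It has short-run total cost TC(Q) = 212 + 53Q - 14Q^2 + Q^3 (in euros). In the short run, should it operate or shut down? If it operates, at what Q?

Variable cost is VC = 53Q - 14Q^2 + Q^3, so AVC = VC/Q = 53 - 14Q + Q^2 and MC = dTC/dQ = 53 - 28Q + 3Q^2.
AVC is minimized where dAVC/dQ = -14 + 2Q = 0, at Q = 7; min AVC = 53 - 14·7 + 7^2 = €4.
Because €21 ≥ €4, revenue can cover variable cost; the firm operates.
Set P = MC: 21 = 53 - 28Q + 3Q^2 → 32 - 28Q + 3Q^2 = 0. The roots are Q = 4/3 and Q = 8; the profit-maximizing output is on the rising part of MC, so Q* = 8.
Check: AVC at Q = 8 is €5 ≤ P, so revenue covers variable cost.
Profit = P·Q − TC = 21·8 − 252 = -€84, a loss, but smaller than the €212 fixed cost the firm would lose by shutting down.

Produce at Q = 8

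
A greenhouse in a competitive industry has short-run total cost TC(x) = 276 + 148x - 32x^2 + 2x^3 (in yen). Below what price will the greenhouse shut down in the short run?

¥20 per unit

The shutdown price is the minimum of AVC. VC = 148x - 32x^2 + 2x^3, so AVC = 148 - 32x + 2x^2.
At the minimum of AVC, MC = AVC. MC = 148 - 64x + 6x^2; setting MC = AVC gives 4x^2 - 32x = 0, so x = 8. min AVC = 20.
So the shutdown price is ¥20.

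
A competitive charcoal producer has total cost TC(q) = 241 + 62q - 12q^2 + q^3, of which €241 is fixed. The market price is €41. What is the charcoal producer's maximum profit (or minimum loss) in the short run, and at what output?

AVC = 62 - 12q + q^2 has its minimum €26 at q = 6; price €41 clears that bar, so the firm operates.
With MC = 62 - 24q + 3q^2, P = MC on the upward-sloping part at q* = 7.
TR = 41·7 = 287. TC = 241 + 189 = 430. Profit = 287 − 430 = -€143.
That loss of €143 beats the €241 the firm would lose by shutting down; producing recovers €98 of fixed cost.

Profit = -€143 at q = 7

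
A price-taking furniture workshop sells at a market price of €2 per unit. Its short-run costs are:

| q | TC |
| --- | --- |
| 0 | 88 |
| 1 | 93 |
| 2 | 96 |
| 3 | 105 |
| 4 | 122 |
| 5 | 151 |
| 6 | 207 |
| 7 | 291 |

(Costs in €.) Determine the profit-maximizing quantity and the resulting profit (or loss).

q = 0 (shut down); profit = -€88

Compute π = P·q − TC at each output: q=0: -88; q=1: -91; q=2: -92; q=3: -99; q=4: -114; q=5: -141; q=6: -195; q=7: -277.
Profit is highest at q = 0. Equivalently, the lowest AVC in the table is 8/2 ≈ €4 at q = 2, and P = €2 falls below it — price never covers variable cost, so the firm shuts down and loses only its fixed cost.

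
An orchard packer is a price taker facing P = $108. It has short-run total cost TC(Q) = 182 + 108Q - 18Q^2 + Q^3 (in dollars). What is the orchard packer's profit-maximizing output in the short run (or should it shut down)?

Strip out fixed cost: VC = 108Q - 18Q^2 + Q^3. Then AVC = 108 - 18Q + Q^2 and MC = 108 - 36Q + 3Q^2.
AVC hits its minimum where MC = AVC, at Q = 9, giving min AVC = 108 - 18·9 + 9^2 = $27.
Since P = $108 ≥ min AVC = $27, price covers variable cost and the firm should produce.
Set P = MC: 108 = 108 - 36Q + 3Q^2 → -36Q + 3Q^2 = 0. The roots are Q = 0 and Q = 12; the profit-maximizing output is on the rising part of MC, so Q* = 12.
Check: AVC at Q = 12 is $36 ≤ P, so revenue covers variable cost.
Profit = P·Q − TC = 108·12 − 614 = $682.

Produce at Q = 12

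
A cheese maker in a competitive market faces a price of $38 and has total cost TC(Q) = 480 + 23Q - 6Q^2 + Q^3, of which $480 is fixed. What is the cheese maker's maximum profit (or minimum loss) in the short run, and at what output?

Profit = -$380 at Q = 5

AVC = 23 - 6Q + Q^2; min AVC = $14 at Q = 3. Since P = $38 ≥ min AVC, the firm produces.
With MC = 23 - 12Q + 3Q^2, P = MC on the upward-sloping part at Q* = 5.
TR = 38·5 = 190. TC = 480 + 90 = 570. Profit = 190 − 570 = -$380.
That loss of $380 beats the $480 the firm would lose by shutting down; producing recovers $100 of fixed cost.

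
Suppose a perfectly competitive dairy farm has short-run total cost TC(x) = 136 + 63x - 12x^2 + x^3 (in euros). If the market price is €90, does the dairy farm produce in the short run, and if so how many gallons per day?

Strip out fixed cost: VC = 63x - 12x^2 + x^3. Then AVC = 63 - 12x + x^2 and MC = 63 - 24x + 3x^2.
AVC hits its minimum where MC = AVC, at x = 6, giving min AVC = 63 - 12·6 + 6^2 = €27.
Since P = €90 ≥ min AVC = €27, price covers variable cost and the firm should produce.
P = MC gives -27 - 24x + 3x^2 = 0, with roots -1 and 9. Take the larger (rising MC): x* = 9.
Check: AVC at x = 9 is €36 ≤ P, so revenue covers variable cost.
Profit = P·x − TC = 90·9 − 460 = €350.

Produce at x = 9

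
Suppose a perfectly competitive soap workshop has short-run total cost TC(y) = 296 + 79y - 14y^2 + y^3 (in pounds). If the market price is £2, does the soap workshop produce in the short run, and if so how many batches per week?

From TC, MC = TC'(y) = 79 - 28y + 3y^2 and AVC = VC/y = 79 - 14y + y^2.
AVC hits its minimum where MC = AVC, at y = 7, giving min AVC = 79 - 14·7 + 7^2 = £30.
Since P = £2 < min AVC = £30, price fails to cover variable cost at any output.
Best response: produce nothing and absorb the £296 fixed cost.

Shut down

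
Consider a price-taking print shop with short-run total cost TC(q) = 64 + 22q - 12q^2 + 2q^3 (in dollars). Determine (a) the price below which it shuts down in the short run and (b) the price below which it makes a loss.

Shutdown price = $4; break-even price = $22

AVC = 22 - 12q + 2q^2; minimized at q = 3, giving min AVC = $4. That is the shutdown price.
ATC = 64/q + 22 - 12q + 2q^2. Setting dATC/dq = −64/q^2 − 12 + 4q = 0 gives q = 4 (since 4·4^3 − 12·4^2 = 64).
min ATC = 64/4 + 22 − 12·4 + 2·4^2 = $22. That is the break-even price.
Between these two prices the firm operates at a loss; above $22 it earns a profit.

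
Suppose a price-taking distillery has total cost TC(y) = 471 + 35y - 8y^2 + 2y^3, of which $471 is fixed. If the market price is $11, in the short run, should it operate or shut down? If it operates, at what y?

Shut down

Strip out fixed cost: VC = 35y - 8y^2 + 2y^3. Then AVC = 35 - 8y + 2y^2 and MC = 35 - 16y + 6y^2.
AVC hits its minimum where MC = AVC, at y = 2, giving min AVC = 35 - 8·2 + 2·2^2 = $27.
With P < min AVC ($11 < $27), every unit sold adds to the loss.
Best response: produce nothing and absorb the $471 fixed cost.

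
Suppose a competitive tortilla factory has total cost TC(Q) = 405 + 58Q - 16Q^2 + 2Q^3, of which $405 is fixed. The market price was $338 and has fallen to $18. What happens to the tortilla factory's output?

Output falls from 10 to 0 (the firm shuts down)

AVC = 58 - 16Q + 2Q^2, minimized at Q = 4 where min AVC = $26. MC = 58 - 32Q + 6Q^2.
At P = $338 ≥ min AVC, set P = MC on the rising branch: Q = 10.
At P = $18 < min AVC = $26, price no longer covers variable cost at any output, so the firm shuts down: Q = 0.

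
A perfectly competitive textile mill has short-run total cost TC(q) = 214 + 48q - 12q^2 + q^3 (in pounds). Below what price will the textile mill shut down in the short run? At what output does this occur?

The shutdown price is the minimum of AVC. VC = 48q - 12q^2 + q^3, so AVC = 48 - 12q + q^2.
At the minimum of AVC, MC = AVC. MC = 48 - 24q + 3q^2; setting MC = AVC gives 2q^2 - 12q = 0, so q = 6. min AVC = 12.
So the shutdown price is £12.

£12 per unit, at q = 6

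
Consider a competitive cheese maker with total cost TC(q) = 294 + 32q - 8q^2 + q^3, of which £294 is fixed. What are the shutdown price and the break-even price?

Shutdown price = min AVC. AVC = 32 - 8q + q^2, with vertex at q = 4 and minimum £16.
ATC = 294/q + 32 - 8q + q^2. Setting dATC/dq = −294/q^2 − 8 + 2q = 0 gives q = 7 (since 2·7^3 − 8·7^2 = 294).
min ATC = 294/7 + 32 − 8·7 + 7^2 = £67. That is the break-even price.
For £16 ≤ P < £67 the firm produces at a loss; below £16 it shuts down.

Shutdown price = £16; break-even price = £67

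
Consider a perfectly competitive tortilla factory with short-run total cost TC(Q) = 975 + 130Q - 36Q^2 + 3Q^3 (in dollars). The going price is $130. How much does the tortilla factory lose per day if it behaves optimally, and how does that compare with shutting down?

AVC = 130 - 36Q + 3Q^2; min AVC = $22 at Q = 6. Since P = $130 ≥ min AVC, the firm produces.
MC = 130 - 72Q + 9Q^2. Setting P = MC and taking the root on the rising branch gives Q* = 8.
TR = 130·8 = 1040. TC = 975 + 272 = 1247. Profit = 1040 − 1247 = -$207.
That loss of $207 beats the $975 the firm would lose by shutting down; producing recovers $768 of fixed cost.

Profit = -$207 at Q = 8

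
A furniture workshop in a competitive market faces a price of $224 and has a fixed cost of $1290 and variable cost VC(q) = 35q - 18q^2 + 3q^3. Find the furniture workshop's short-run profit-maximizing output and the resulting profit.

Profit = -$114 at q = 7

AVC = 35 - 18q + 3q^2 has its minimum $8 at q = 3; price $224 clears that bar, so the firm operates.
With MC = 35 - 36q + 9q^2, P = MC on the upward-sloping part at q* = 7.
TR = 224·7 = 1568. TC = 1290 + 392 = 1682. Profit = 1568 − 1682 = -$114.
By producing, the firm covers all variable cost plus $1176 of fixed cost; shutting down would lose the full $1290.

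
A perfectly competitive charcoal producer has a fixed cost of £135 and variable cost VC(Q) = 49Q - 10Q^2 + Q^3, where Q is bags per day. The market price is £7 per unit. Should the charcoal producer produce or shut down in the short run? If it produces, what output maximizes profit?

Shut down

Variable cost is VC = 49Q - 10Q^2 + Q^3, so AVC = VC/Q = 49 - 10Q + Q^2 and MC = dTC/dQ = 49 - 20Q + 3Q^2.
The AVC parabola has its vertex at Q = 10/2 = 5, where AVC = 49 - 10·5 + 5^2 = £24.
Since P = £7 < min AVC = £24, price fails to cover variable cost at any output.
The firm minimizes its loss by shutting down and losing only its fixed cost of £135.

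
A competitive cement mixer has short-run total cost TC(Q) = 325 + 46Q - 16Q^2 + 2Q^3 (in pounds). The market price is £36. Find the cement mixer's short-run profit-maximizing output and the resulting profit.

Profit = -£225 at Q = 5

AVC = 46 - 16Q + 2Q^2; min AVC = £14 at Q = 4. Since P = £36 ≥ min AVC, the firm produces.
MC = 46 - 32Q + 6Q^2. Setting P = MC and taking the root on the rising branch gives Q* = 5.
TR = 36·5 = 180. TC = 325 + 80 = 405. Profit = 180 − 405 = -£225.
That loss of £225 beats the £325 the firm would lose by shutting down; producing recovers £100 of fixed cost.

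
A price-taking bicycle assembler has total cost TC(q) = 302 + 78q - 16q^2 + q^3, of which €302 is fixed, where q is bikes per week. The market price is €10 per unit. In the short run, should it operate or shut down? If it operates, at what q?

Shut down

Strip out fixed cost: VC = 78q - 16q^2 + q^3. Then AVC = 78 - 16q + q^2 and MC = 78 - 32q + 3q^2.
AVC is minimized where dAVC/dq = -16 + 2q = 0, at q = 8; min AVC = 78 - 16·8 + 8^2 = €14.
With P < min AVC (€10 < €14), every unit sold adds to the loss.
Best response: produce nothing and absorb the €302 fixed cost.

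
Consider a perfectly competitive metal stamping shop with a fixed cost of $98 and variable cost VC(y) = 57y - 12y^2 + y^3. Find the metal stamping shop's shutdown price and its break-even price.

Shutdown price = min AVC. AVC = 57 - 12y + y^2, with vertex at y = 6 and minimum $21.
ATC = 98/y + 57 - 12y + y^2. Setting dATC/dy = −98/y^2 − 12 + 2y = 0 gives y = 7 (since 2·7^3 − 12·7^2 = 98).
min ATC = 98/7 + 57 − 12·7 + 7^2 = $36. That is the break-even price.
For $21 ≤ P < $36 the firm produces at a loss; below $21 it shuts down.

Shutdown price = $21; break-even price = $36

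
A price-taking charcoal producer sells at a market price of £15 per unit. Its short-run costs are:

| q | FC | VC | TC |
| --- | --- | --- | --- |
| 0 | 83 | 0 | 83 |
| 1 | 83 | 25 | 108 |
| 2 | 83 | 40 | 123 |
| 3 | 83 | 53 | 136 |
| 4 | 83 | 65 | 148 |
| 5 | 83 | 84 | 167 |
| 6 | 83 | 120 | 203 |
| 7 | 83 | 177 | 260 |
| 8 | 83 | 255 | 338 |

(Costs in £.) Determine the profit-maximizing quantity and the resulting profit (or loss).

Profit at each row (π = 15q − TC): q=0: -83; q=1: -93; q=2: -93; q=3: -91; q=4: -88; q=5: -92; q=6: -113; q=7: -155; q=8: -218.
Profit is highest at q = 0. Equivalently, the lowest AVC in the table is 65/4 ≈ £16.25 at q = 4, and P = £15 falls below it — price never covers variable cost, so the firm shuts down and loses only its fixed cost.

q = 0 (shut down); profit = -£83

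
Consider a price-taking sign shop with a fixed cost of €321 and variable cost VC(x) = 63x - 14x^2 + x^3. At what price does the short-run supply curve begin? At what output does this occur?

The shutdown price is the minimum of AVC. VC = 63x - 14x^2 + x^3, so AVC = 63 - 14x + x^2.
dAVC/dx = -14 + 2x = 0 gives x = 7. min AVC = 63 - 14·7 + 7^2 = 14.
The firm shuts down for any P below €14.

€14 per unit, at x = 7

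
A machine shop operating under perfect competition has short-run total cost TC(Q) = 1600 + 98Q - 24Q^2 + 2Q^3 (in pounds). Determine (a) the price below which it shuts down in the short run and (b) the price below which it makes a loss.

Shutdown price = min AVC. AVC = 98 - 24Q + 2Q^2, with vertex at Q = 6 and minimum £26.
ATC = 1600/Q + 98 - 24Q + 2Q^2. Setting dATC/dQ = −1600/Q^2 − 24 + 4Q = 0 gives Q = 10 (since 4·10^3 − 24·10^2 = 1600).
min ATC = 1600/10 + 98 − 24·10 + 2·10^2 = £218. That is the break-even price.
For £26 ≤ P < £218 the firm produces at a loss; below £26 it shuts down.

Shutdown price = £26; break-even price = £218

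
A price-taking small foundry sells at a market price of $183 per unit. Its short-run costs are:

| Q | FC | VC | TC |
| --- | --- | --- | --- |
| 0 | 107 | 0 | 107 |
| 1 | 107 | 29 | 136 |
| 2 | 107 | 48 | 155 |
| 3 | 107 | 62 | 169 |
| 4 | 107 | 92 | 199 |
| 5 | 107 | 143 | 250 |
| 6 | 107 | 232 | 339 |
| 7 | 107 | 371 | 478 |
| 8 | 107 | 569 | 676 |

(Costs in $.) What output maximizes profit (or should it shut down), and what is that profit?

Profit at each row (π = 183Q − TC): Q=0: -107; Q=1: 47; Q=2: 211; Q=3: 380; Q=4: 533; Q=5: 665; Q=6: 759; Q=7: 803; Q=8: 788.
Profit is maximized at Q = 7. AVC there is 371/7 = $53 ≤ P, so producing beats shutting down (which would give -$107).

Q = 7; profit = $803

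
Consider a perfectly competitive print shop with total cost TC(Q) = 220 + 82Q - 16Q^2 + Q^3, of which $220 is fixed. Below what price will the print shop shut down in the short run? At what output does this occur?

The shutdown price is the minimum of AVC. VC = 82Q - 16Q^2 + Q^3, so AVC = 82 - 16Q + Q^2.
At the minimum of AVC, MC = AVC. MC = 82 - 32Q + 3Q^2; setting MC = AVC gives 2Q^2 - 16Q = 0, so Q = 8. min AVC = 18.
The firm shuts down for any P below $18.

$18 per unit, at Q = 8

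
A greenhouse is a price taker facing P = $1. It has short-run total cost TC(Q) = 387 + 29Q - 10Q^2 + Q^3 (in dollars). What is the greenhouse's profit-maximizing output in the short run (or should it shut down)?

Shut down

From TC, MC = TC'(Q) = 29 - 20Q + 3Q^2 and AVC = VC/Q = 29 - 10Q + Q^2.
AVC hits its minimum where MC = AVC, at Q = 5, giving min AVC = 29 - 10·5 + 5^2 = $4.
With P < min AVC ($1 < $4), every unit sold adds to the loss.
The firm minimizes its loss by shutting down and losing only its fixed cost of $387.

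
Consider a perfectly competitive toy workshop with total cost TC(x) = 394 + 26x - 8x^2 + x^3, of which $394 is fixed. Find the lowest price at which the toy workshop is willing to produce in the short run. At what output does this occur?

Short-run supply begins at min AVC. From VC = 26x - 8x^2 + x^3, AVC = 26 - 8x + x^2.
At the minimum of AVC, MC = AVC. MC = 26 - 16x + 3x^2; setting MC = AVC gives 2x^2 - 8x = 0, so x = 4. min AVC = 10.
So the shutdown price is $10.

$10 per unit, at x = 4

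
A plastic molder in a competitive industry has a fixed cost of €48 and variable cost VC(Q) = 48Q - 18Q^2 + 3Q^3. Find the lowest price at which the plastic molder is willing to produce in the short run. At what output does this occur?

€21 per unit, at Q = 3

Short-run supply begins at min AVC. From VC = 48Q - 18Q^2 + 3Q^3, AVC = 48 - 18Q + 3Q^2.
dAVC/dQ = -18 + 6Q = 0 gives Q = 3. min AVC = 48 - 18·3 + 3·3^2 = 21.
The firm shuts down for any P below €21.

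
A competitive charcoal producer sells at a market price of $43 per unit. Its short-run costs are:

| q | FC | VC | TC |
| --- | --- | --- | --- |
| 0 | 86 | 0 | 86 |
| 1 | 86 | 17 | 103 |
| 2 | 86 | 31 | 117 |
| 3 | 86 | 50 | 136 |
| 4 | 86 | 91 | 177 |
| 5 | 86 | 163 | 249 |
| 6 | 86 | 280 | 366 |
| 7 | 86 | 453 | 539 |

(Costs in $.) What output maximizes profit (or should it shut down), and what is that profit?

q = 4; profit = -$5

Profit at each row (π = 43q − TC): q=0: -86; q=1: -60; q=2: -31; q=3: -7; q=4: -5; q=5: -34; q=6: -108; q=7: -238.
Profit is maximized at q = 4. AVC there is 91/4 = $22.75 ≤ P, so producing beats shutting down (which would give -$86).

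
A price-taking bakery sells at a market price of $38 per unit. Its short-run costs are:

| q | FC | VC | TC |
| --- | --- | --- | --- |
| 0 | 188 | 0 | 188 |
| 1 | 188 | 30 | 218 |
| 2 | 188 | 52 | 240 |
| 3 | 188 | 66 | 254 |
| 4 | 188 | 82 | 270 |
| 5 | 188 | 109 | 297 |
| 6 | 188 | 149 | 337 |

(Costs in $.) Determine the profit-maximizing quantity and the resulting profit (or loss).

q = 5; profit = -$107

Compute π = P·q − TC at each output: q=0: -188; q=1: -180; q=2: -164; q=3: -140; q=4: -118; q=5: -107; q=6: -109.
Profit is maximized at q = 5. AVC there is 109/5 = $21.80 ≤ P, so producing beats shutting down (which would give -$188).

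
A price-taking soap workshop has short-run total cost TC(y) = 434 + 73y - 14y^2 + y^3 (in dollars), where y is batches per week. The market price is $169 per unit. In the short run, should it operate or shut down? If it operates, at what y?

Strip out fixed cost: VC = 73y - 14y^2 + y^3. Then AVC = 73 - 14y + y^2 and MC = 73 - 28y + 3y^2.
AVC hits its minimum where MC = AVC, at y = 7, giving min AVC = 73 - 14·7 + 7^2 = $24.
Since P = $169 ≥ min AVC = $24, price covers variable cost and the firm should produce.
Solving P = MC: -96 - 28y + 3y^2 = 0 ⇒ y = -8/3 or 12. On the upward-sloping branch, y* = 12.
Check: AVC at y = 12 is $49 ≤ P, so revenue covers variable cost.
Profit = P·y − TC = 169·12 − 1022 = $1006.

Produce at y = 12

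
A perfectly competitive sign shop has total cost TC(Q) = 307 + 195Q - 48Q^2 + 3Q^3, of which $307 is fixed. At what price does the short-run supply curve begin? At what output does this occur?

Short-run supply begins at min AVC. From VC = 195Q - 48Q^2 + 3Q^3, AVC = 195 - 48Q + 3Q^2.
At the minimum of AVC, MC = AVC. MC = 195 - 96Q + 9Q^2; setting MC = AVC gives 6Q^2 - 48Q = 0, so Q = 8. min AVC = 3.
The firm shuts down for any P below $3.

$3 per unit, at Q = 8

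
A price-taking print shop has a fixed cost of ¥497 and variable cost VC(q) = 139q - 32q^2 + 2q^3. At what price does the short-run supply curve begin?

¥11 per unit

The firm shuts down when price falls below the minimum of average variable cost. AVC = VC/q = 139 - 32q + 2q^2.
At the minimum of AVC, MC = AVC. MC = 139 - 64q + 6q^2; setting MC = AVC gives 4q^2 - 32q = 0, so q = 8. min AVC = 11.
The firm shuts down for any P below ¥11.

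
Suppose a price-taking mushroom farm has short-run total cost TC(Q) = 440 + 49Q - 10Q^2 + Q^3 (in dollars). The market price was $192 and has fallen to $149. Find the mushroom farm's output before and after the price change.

AVC = 49 - 10Q + Q^2, minimized at Q = 5 where min AVC = $24. MC = 49 - 20Q + 3Q^2.
With P = $192 above the shutdown price, P = MC gives Q = 11.
At P = $149 ≥ min AVC, set P = MC: Q = 10. The firm stays open but cuts output.

Output falls from 11 to 10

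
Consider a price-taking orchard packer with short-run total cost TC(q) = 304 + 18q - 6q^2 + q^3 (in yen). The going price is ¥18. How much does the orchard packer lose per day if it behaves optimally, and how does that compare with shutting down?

AVC = 18 - 6q + q^2; min AVC = ¥9 at q = 3. Since P = ¥18 ≥ min AVC, the firm produces.
With MC = 18 - 12q + 3q^2, P = MC on the upward-sloping part at q* = 4.
TR = 18·4 = 72. TC = 304 + 40 = 344. Profit = 72 − 344 = -¥272.
That loss of ¥272 beats the ¥304 the firm would lose by shutting down; producing recovers ¥32 of fixed cost.

Profit = -¥272 at q = 4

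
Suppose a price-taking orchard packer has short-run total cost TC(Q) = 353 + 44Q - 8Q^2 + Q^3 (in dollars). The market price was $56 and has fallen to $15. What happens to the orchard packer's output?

MC = 44 - 16Q + 3Q^2; the shutdown threshold is min AVC = $28 (at Q = 4).
With P = $56 above the shutdown price, P = MC gives Q = 6.
At P = $15 < min AVC = $28, price no longer covers variable cost at any output, so the firm shuts down: Q = 0.

Output falls from 6 to 0 (the firm shuts down)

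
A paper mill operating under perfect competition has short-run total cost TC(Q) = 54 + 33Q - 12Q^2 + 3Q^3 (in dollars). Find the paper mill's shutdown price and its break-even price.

Shutdown price = $21; break-even price = $42

Shutdown price = min AVC. AVC = 33 - 12Q + 3Q^2, with vertex at Q = 2 and minimum $21.
ATC = 54/Q + 33 - 12Q + 3Q^2. Setting dATC/dQ = −54/Q^2 − 12 + 6Q = 0 gives Q = 3 (since 6·3^3 − 12·3^2 = 54).
min ATC = 54/3 + 33 − 12·3 + 3·3^2 = $42. That is the break-even price.
Between these two prices the firm operates at a loss; above $42 it earns a profit.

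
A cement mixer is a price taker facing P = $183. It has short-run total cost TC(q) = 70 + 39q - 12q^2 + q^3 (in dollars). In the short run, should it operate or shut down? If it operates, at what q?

Strip out fixed cost: VC = 39q - 12q^2 + q^3. Then AVC = 39 - 12q + q^2 and MC = 39 - 24q + 3q^2.
AVC hits its minimum where MC = AVC, at q = 6, giving min AVC = 39 - 12·6 + 6^2 = $3.
Because $183 ≥ $3, revenue can cover variable cost; the firm operates.
Solving P = MC: -144 - 24q + 3q^2 = 0 ⇒ q = -4 or 12. On the upward-sloping branch, q* = 12.
Check: AVC at q = 12 is $39 ≤ P, so revenue covers variable cost.
Profit = P·q − TC = 183·12 − 538 = $1658.

Produce at q = 12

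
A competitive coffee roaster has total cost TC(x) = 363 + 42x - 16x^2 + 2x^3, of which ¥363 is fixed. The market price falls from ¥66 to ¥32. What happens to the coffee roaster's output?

AVC = 42 - 16x + 2x^2, minimized at x = 4 where min AVC = ¥10. MC = 42 - 32x + 6x^2.
With P = ¥66 above the shutdown price, P = MC gives x = 6.
At P = ¥32 ≥ min AVC, set P = MC: x = 5. The firm stays open but cuts output.

Output falls from 6 to 5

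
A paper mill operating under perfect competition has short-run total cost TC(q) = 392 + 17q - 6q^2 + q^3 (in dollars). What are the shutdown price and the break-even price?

Shutdown price = $8; break-even price = $80

Shutdown price = min AVC. AVC = 17 - 6q + q^2, with vertex at q = 3 and minimum $8.
ATC = 392/q + 17 - 6q + q^2. Setting dATC/dq = −392/q^2 − 6 + 2q = 0 gives q = 7 (since 2·7^3 − 6·7^2 = 392).
min ATC = 392/7 + 17 − 6·7 + 7^2 = $80. That is the break-even price.
For $8 ≤ P < $80 the firm produces at a loss; below $8 it shuts down.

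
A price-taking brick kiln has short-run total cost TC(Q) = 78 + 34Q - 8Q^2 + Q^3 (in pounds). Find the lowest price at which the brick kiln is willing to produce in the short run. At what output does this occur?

£18 per unit, at Q = 4

Short-run supply begins at min AVC. From VC = 34Q - 8Q^2 + Q^3, AVC = 34 - 8Q + Q^2.
dAVC/dQ = -8 + 2Q = 0 gives Q = 4. min AVC = 34 - 8·4 + 4^2 = 18.
The firm shuts down for any P below £18.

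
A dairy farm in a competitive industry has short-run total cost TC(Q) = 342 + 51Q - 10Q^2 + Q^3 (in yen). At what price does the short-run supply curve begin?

Short-run supply begins at min AVC. From VC = 51Q - 10Q^2 + Q^3, AVC = 51 - 10Q + Q^2.
dAVC/dQ = -10 + 2Q = 0 gives Q = 5. min AVC = 51 - 10·5 + 5^2 = 26.
The firm shuts down for any P below ¥26.

¥26 per unit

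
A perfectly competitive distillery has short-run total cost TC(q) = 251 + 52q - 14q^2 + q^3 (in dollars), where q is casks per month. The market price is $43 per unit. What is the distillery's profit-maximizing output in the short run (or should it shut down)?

Produce at q = 9

Variable cost is VC = 52q - 14q^2 + q^3, so AVC = VC/q = 52 - 14q + q^2 and MC = dTC/dq = 52 - 28q + 3q^2.
AVC is minimized where dAVC/dq = -14 + 2q = 0, at q = 7; min AVC = 52 - 14·7 + 7^2 = $3.
P = $43 exceeds min AVC = $3, so the firm stays open.
Solving P = MC: 9 - 28q + 3q^2 = 0 ⇒ q = 1/3 or 9. On the upward-sloping branch, q* = 9.
Check: AVC at q = 9 is $7 ≤ P, so revenue covers variable cost.
Profit = P·q − TC = 43·9 − 314 = $73.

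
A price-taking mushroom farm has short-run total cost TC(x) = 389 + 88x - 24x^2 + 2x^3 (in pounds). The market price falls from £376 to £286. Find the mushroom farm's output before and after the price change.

MC = 88 - 48x + 6x^2; the shutdown threshold is min AVC = £16 (at x = 6).
At P = £376 ≥ min AVC, set P = MC on the rising branch: x = 12.
At P = £286 ≥ min AVC, set P = MC: x = 11. The firm stays open but cuts output.

Output falls from 12 to 11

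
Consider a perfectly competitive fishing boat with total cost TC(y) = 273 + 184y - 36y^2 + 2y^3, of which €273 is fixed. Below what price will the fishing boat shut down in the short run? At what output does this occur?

€22 per unit, at y = 9

The firm shuts down when price falls below the minimum of average variable cost. AVC = VC/y = 184 - 36y + 2y^2.
At the minimum of AVC, MC = AVC. MC = 184 - 72y + 6y^2; setting MC = AVC gives 4y^2 - 36y = 0, so y = 9. min AVC = 22.
For P < €22 the firm produces nothing.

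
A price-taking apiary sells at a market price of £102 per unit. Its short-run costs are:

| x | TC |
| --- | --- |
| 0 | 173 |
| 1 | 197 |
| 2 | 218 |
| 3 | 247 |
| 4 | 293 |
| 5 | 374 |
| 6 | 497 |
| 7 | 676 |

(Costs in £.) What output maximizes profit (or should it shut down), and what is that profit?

x = 5; profit = £136

Tabulate TR − TC: x=0: -173; x=1: -95; x=2: -14; x=3: 59; x=4: 115; x=5: 136; x=6: 115; x=7: 38.
Profit is maximized at x = 5. AVC there is 201/5 = £40.20 ≤ P, so producing beats shutting down (which would give -£173).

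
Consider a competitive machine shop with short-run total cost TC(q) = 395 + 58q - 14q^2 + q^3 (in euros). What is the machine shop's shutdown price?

Short-run supply begins at min AVC. From VC = 58q - 14q^2 + q^3, AVC = 58 - 14q + q^2.
dAVC/dq = -14 + 2q = 0 gives q = 7. min AVC = 58 - 14·7 + 7^2 = 9.
So the shutdown price is €9.

€9 per unit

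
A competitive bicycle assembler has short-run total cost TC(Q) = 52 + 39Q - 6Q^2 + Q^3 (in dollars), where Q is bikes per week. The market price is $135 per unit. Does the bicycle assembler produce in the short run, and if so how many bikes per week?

Produce at Q = 8

Variable cost is VC = 39Q - 6Q^2 + Q^3, so AVC = VC/Q = 39 - 6Q + Q^2 and MC = dTC/dQ = 39 - 12Q + 3Q^2.
AVC is minimized where dAVC/dQ = -6 + 2Q = 0, at Q = 3; min AVC = 39 - 6·3 + 3^2 = $30.
Because $135 ≥ $30, revenue can cover variable cost; the firm operates.
Set P = MC: 135 = 39 - 12Q + 3Q^2 → -96 - 12Q + 3Q^2 = 0. The roots are Q = -4 and Q = 8; the profit-maximizing output is on the rising part of MC, so Q* = 8.
Check: AVC at Q = 8 is $55 ≤ P, so revenue covers variable cost.
Profit = P·Q − TC = 135·8 − 492 = $588.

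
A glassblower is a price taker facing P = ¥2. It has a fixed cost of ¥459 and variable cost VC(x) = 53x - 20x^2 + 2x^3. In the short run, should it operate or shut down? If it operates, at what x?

Shut down

Strip out fixed cost: VC = 53x - 20x^2 + 2x^3. Then AVC = 53 - 20x + 2x^2 and MC = 53 - 40x + 6x^2.
AVC hits its minimum where MC = AVC, at x = 5, giving min AVC = 53 - 20·5 + 2·5^2 = ¥3.
Since P = ¥2 < min AVC = ¥3, price fails to cover variable cost at any output.
The firm minimizes its loss by shutting down and losing only its fixed cost of ¥459.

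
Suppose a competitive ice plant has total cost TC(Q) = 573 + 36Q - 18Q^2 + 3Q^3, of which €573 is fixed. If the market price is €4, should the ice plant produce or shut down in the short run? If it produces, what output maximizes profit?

Strip out fixed cost: VC = 36Q - 18Q^2 + 3Q^3. Then AVC = 36 - 18Q + 3Q^2 and MC = 36 - 36Q + 9Q^2.
The AVC parabola has its vertex at Q = 18/6 = 3, where AVC = 36 - 18·3 + 3·3^2 = €9.
With P < min AVC (€4 < €9), every unit sold adds to the loss.
Best response: produce nothing and absorb the €573 fixed cost.

Shut down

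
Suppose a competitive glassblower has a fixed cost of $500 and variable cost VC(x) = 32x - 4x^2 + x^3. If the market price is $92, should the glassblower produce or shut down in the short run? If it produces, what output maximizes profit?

Produce at x = 6

From TC, MC = TC'(x) = 32 - 8x + 3x^2 and AVC = VC/x = 32 - 4x + x^2.
AVC is minimized where dAVC/dx = -4 + 2x = 0, at x = 2; min AVC = 32 - 4·2 + 2^2 = $28.
Because $92 ≥ $28, revenue can cover variable cost; the firm operates.
Solving P = MC: -60 - 8x + 3x^2 = 0 ⇒ x = -10/3 or 6. On the upward-sloping branch, x* = 6.
Check: AVC at x = 6 is $44 ≤ P, so revenue covers variable cost.
Profit = P·x − TC = 92·6 − 764 = -$212, a loss, but smaller than the $500 fixed cost the firm would lose by shutting down.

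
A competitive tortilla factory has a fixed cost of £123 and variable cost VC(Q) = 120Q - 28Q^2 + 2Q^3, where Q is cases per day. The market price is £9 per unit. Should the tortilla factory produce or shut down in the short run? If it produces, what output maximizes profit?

Shut down

From TC, MC = TC'(Q) = 120 - 56Q + 6Q^2 and AVC = VC/Q = 120 - 28Q + 2Q^2.
The AVC parabola has its vertex at Q = 28/4 = 7, where AVC = 120 - 28·7 + 2·7^2 = £22.
With P < min AVC (£9 < £22), every unit sold adds to the loss.
The firm minimizes its loss by shutting down and losing only its fixed cost of £123.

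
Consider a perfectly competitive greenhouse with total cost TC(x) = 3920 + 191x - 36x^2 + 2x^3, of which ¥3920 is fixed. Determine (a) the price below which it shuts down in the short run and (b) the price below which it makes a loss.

Shutdown price = ¥29; break-even price = ¥359

Shutdown price = min AVC. AVC = 191 - 36x + 2x^2, with vertex at x = 9 and minimum ¥29.
ATC = 3920/x + 191 - 36x + 2x^2. Setting dATC/dx = −3920/x^2 − 36 + 4x = 0 gives x = 14 (since 4·14^3 − 36·14^2 = 3920).
min ATC = 3920/14 + 191 − 36·14 + 2·14^2 = ¥359. That is the break-even price.
Between these two prices the firm operates at a loss; above ¥359 it earns a profit.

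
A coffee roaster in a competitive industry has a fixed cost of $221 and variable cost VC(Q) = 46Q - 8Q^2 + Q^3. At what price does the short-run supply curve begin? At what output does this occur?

$30 per unit, at Q = 4

The shutdown price is the minimum of AVC. VC = 46Q - 8Q^2 + Q^3, so AVC = 46 - 8Q + Q^2.
dAVC/dQ = -8 + 2Q = 0 gives Q = 4. min AVC = 46 - 8·4 + 4^2 = 30.
The firm shuts down for any P below $30.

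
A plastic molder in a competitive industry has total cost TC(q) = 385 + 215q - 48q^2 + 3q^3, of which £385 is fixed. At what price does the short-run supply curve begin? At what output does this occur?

Short-run supply begins at min AVC. From VC = 215q - 48q^2 + 3q^3, AVC = 215 - 48q + 3q^2.
dAVC/dq = -48 + 6q = 0 gives q = 8. min AVC = 215 - 48·8 + 3·8^2 = 23.
The firm shuts down for any P below £23.

£23 per unit, at q = 8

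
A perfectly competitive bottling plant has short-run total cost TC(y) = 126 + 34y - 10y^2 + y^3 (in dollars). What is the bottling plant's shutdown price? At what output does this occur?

Short-run supply begins at min AVC. From VC = 34y - 10y^2 + y^3, AVC = 34 - 10y + y^2.
dAVC/dy = -10 + 2y = 0 gives y = 5. min AVC = 34 - 10·5 + 5^2 = 9.
For P < $9 the firm produces nothing.

$9 per unit, at y = 5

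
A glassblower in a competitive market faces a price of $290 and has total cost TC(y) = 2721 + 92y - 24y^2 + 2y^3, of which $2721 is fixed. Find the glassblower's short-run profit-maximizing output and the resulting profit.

Profit = -$301 at y = 11

AVC = 92 - 24y + 2y^2 has its minimum $20 at y = 6; price $290 clears that bar, so the firm operates.
With MC = 92 - 48y + 6y^2, P = MC on the upward-sloping part at y* = 11.
TR = 290·11 = 3190. TC = 2721 + 770 = 3491. Profit = 3190 − 3491 = -$301.
Shutting down would mean losing the fixed cost of $2721, so operating at a loss of $301 is better by $2420.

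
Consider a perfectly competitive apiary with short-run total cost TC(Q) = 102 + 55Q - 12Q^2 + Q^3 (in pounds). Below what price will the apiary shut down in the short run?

Short-run supply begins at min AVC. From VC = 55Q - 12Q^2 + Q^3, AVC = 55 - 12Q + Q^2.
At the minimum of AVC, MC = AVC. MC = 55 - 24Q + 3Q^2; setting MC = AVC gives 2Q^2 - 12Q = 0, so Q = 6. min AVC = 19.
The firm shuts down for any P below £19.

£19 per unit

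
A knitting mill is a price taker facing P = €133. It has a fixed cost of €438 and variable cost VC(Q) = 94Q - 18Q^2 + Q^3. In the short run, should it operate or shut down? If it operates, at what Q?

Produce at Q = 13

Variable cost is VC = 94Q - 18Q^2 + Q^3, so AVC = VC/Q = 94 - 18Q + Q^2 and MC = dTC/dQ = 94 - 36Q + 3Q^2.
AVC hits its minimum where MC = AVC, at Q = 9, giving min AVC = 94 - 18·9 + 9^2 = €13.
Since P = €133 ≥ min AVC = €13, price covers variable cost and the firm should produce.
Solving P = MC: -39 - 36Q + 3Q^2 = 0 ⇒ Q = -1 or 13. On the upward-sloping branch, Q* = 13.
Check: AVC at Q = 13 is €29 ≤ P, so revenue covers variable cost.
Profit = P·Q − TC = 133·13 − 815 = €914.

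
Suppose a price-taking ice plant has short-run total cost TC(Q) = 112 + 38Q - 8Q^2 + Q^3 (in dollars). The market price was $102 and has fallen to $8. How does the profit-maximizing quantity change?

AVC = 38 - 8Q + Q^2, minimized at Q = 4 where min AVC = $22. MC = 38 - 16Q + 3Q^2.
At P = $102 ≥ min AVC, set P = MC on the rising branch: Q = 8.
At P = $8 < min AVC = $22, price no longer covers variable cost at any output, so the firm shuts down: Q = 0.

Output falls from 8 to 0 (the firm shuts down)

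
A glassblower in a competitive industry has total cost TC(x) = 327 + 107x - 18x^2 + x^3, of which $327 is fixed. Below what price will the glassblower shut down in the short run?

$26 per unit

The firm shuts down when price falls below the minimum of average variable cost. AVC = VC/x = 107 - 18x + x^2.
dAVC/dx = -18 + 2x = 0 gives x = 9. min AVC = 107 - 18·9 + 9^2 = 26.
The firm shuts down for any P below $26.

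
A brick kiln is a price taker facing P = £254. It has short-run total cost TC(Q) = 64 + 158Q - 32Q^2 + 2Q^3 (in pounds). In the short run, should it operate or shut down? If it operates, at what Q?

Produce at Q = 12

Strip out fixed cost: VC = 158Q - 32Q^2 + 2Q^3. Then AVC = 158 - 32Q + 2Q^2 and MC = 158 - 64Q + 6Q^2.
The AVC parabola has its vertex at Q = 32/4 = 8, where AVC = 158 - 32·8 + 2·8^2 = £30.
Because £254 ≥ £30, revenue can cover variable cost; the firm operates.
Solving P = MC: -96 - 64Q + 6Q^2 = 0 ⇒ Q = -4/3 or 12. On the upward-sloping branch, Q* = 12.
Check: AVC at Q = 12 is £62 ≤ P, so revenue covers variable cost.
Profit = P·Q − TC = 254·12 − 808 = £2240.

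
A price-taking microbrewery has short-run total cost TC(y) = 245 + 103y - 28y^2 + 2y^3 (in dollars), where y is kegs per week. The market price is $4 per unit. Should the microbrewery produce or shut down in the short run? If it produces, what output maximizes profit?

Shut down

From TC, MC = TC'(y) = 103 - 56y + 6y^2 and AVC = VC/y = 103 - 28y + 2y^2.
The AVC parabola has its vertex at y = 28/4 = 7, where AVC = 103 - 28·7 + 2·7^2 = $5.
Since P = $4 < min AVC = $5, price fails to cover variable cost at any output.
The firm minimizes its loss by shutting down and losing only its fixed cost of $245.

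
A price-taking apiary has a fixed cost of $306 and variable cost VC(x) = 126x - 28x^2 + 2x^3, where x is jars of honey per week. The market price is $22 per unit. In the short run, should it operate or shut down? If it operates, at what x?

Shut down

Variable cost is VC = 126x - 28x^2 + 2x^3, so AVC = VC/x = 126 - 28x + 2x^2 and MC = dTC/dx = 126 - 56x + 6x^2.
AVC is minimized where dAVC/dx = -28 + 4x = 0, at x = 7; min AVC = 126 - 28·7 + 2·7^2 = $28.
Since P = $22 < min AVC = $28, price fails to cover variable cost at any output.
The firm minimizes its loss by shutting down and losing only its fixed cost of $306.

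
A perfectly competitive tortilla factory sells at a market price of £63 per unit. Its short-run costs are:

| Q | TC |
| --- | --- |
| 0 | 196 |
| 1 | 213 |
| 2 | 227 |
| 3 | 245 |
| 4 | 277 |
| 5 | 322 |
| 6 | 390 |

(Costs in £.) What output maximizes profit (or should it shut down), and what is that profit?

Profit at each row (π = 63Q − TC): Q=0: -196; Q=1: -150; Q=2: -101; Q=3: -56; Q=4: -25; Q=5: -7; Q=6: -12.
Profit is maximized at Q = 5. AVC there is 126/5 = £25.20 ≤ P, so producing beats shutting down (which would give -£196).

Q = 5; profit = -£7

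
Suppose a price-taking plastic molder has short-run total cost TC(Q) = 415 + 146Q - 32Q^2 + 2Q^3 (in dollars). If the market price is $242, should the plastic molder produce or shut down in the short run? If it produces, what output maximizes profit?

Produce at Q = 12

From TC, MC = TC'(Q) = 146 - 64Q + 6Q^2 and AVC = VC/Q = 146 - 32Q + 2Q^2.
The AVC parabola has its vertex at Q = 32/4 = 8, where AVC = 146 - 32·8 + 2·8^2 = $18.
P = $242 exceeds min AVC = $18, so the firm stays open.
P = MC gives -96 - 64Q + 6Q^2 = 0, with roots -4/3 and 12. Take the larger (rising MC): Q* = 12.
Check: AVC at Q = 12 is $50 ≤ P, so revenue covers variable cost.
Profit = P·Q − TC = 242·12 − 1015 = $1889.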